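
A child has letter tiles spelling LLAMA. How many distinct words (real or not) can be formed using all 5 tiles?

The 5 letters of LLAMA have repeats: A appearing twice and L appearing twice.
Dividing 5! = 120 by 2!·2! = 4 for the repeated letters gives 30.

30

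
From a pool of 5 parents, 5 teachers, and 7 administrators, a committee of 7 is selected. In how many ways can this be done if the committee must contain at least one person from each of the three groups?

17745

Total 7-person selections from all 17: C(17,7) = 19448.
Subtract selections that omit an entire group: no parents → C(12,7) = 792; no teachers → C(12,7) = 792; no administrators → C(10,7) = 120.
Add back selections omitting two groups (i.e. drawn from a single group): C(5,7) + C(5,7) + C(7,7) = 1.
By inclusion–exclusion: 19448 − 1704 + 1 = 17745.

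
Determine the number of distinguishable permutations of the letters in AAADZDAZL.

3780

Letter multiplicities in AAADZDAZL: A×4, D×2, L×1, Z×2.
Dividing 9! = 362880 by 4!·2!·2! = 96 for the repeated letters gives 3780.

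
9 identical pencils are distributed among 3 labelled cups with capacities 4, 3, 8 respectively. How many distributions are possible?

19

By stars and bars, unrestricted non-negative solutions to x_1+…+x_3 = 9 number C(9+2,2) = 55.
Subtract solutions that violate a single cap (substitute x_i' = x_i − (cap_i+1)): x_1 ≥ 5 gives C(6,2) = 15; x_2 ≥ 4 gives C(7,2) = 21; x_3 ≥ 9 gives C(2,2) = 1. Together 37.
Add back pairs where two caps are both exceeded: 1 + 0 + 0 = 1.
By inclusion–exclusion the count is 55 − 37 + 1 = 19.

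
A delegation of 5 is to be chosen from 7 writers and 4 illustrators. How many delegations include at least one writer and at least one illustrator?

Total 5-person selections from all 11: C(11,5) = 462.
Selections missing a whole group: no writers → C(4,5) = 0; no illustrators → C(7,5) = 21.
Both groups omitted at once is impossible, so 462 − 21 = 441.

441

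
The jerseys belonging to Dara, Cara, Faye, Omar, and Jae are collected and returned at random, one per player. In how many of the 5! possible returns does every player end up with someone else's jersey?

Let Aᵢ be the assignments in which player i gets their old jersey. We want the size of the complement of A₁∪…∪A_5.
By inclusion–exclusion this is Σ_{j=0}^{5} (−1)^j C(5,j)·(5−j)!.
Computing: 120 − 120 + 60 − 20 + 5 − 1 = 44.

44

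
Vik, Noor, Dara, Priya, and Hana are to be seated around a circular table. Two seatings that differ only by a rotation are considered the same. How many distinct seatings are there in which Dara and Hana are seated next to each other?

12

Treat {Dara, Hana} as one unit (2 internal orders) and seat the resulting 4 units around the table: (3)! circular arrangements.
So 2 × (3)! = 2 × 6 = 12.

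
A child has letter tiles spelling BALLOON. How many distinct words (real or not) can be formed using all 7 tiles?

1260

BALLOON has 7 letters with L appearing twice and O appearing twice.
The number of distinct arrangements is 7!/(2!·2!) = 5040/4 = 1260.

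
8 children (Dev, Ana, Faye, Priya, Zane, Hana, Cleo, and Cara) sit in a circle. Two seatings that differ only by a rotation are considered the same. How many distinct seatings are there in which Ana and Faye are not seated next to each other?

3600

All circular seatings of 8 people number (7)! = 5040.
Seatings with Ana beside Faye: treat them as a block with 2 internal orders, giving 2 × (6)! = 1440.
Subtracting, 5040 − 1440 = 3600.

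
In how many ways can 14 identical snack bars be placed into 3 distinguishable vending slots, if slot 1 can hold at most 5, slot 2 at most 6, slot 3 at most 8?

21

By stars and bars, unrestricted non-negative solutions to x_1+…+x_3 = 14 number C(14+2,2) = 120.
Subtract solutions that violate a single cap (substitute x_i' = x_i − (cap_i+1)): x_1 ≥ 6 gives C(10,2) = 45; x_2 ≥ 7 gives C(9,2) = 36; x_3 ≥ 9 gives C(7,2) = 21. Together 102.
Add back pairs where two caps are both exceeded: 3 + 0 + 0 = 3.
By inclusion–exclusion the count is 120 − 102 + 3 = 21.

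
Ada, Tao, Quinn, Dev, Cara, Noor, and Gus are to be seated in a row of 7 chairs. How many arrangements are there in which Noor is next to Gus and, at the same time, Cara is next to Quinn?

Treat {Noor,Gus} as one block (2 orders) and {Cara,Quinn} as another (2 orders).
That leaves 5 units to arrange: 2 × 2 × 5! = 4 × 120 = 480.

480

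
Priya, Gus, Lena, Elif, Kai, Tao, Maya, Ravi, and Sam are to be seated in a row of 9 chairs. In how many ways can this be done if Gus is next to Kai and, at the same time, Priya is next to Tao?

Treat {Gus,Kai} as one block (2 orders) and {Priya,Tao} as another (2 orders).
That leaves 7 units to arrange: 2 × 2 × 7! = 4 × 5040 = 20160.

20160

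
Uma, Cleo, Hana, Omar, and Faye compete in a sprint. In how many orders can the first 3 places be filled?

60

This is an ordered selection of 3 from 5: P(5,3).
That gives 5 × 4 × 3 = 60.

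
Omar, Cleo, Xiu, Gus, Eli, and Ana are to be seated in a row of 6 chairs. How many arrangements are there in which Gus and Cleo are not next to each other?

480

Of the 6! = 720 arrangements, those with Gus and Cleo adjacent number 2 × 5! = 240 (treat the pair as a block with 2 internal orders).
So 720 − 240 = 480 arrangements keep them apart.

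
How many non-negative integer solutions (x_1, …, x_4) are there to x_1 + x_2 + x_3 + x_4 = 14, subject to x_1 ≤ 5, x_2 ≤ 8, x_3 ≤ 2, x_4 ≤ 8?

115

By stars and bars, unrestricted non-negative solutions to x_1+…+x_4 = 14 number C(14+3,3) = 680.
Subtract solutions that violate a single cap (substitute x_i' = x_i − (cap_i+1)): x_1 ≥ 6 gives C(11,3) = 165; x_2 ≥ 9 gives C(8,3) = 56; x_3 ≥ 3 gives C(14,3) = 364; x_4 ≥ 9 gives C(8,3) = 56. Together 641.
Add back pairs where two caps are both exceeded: 0 + 56 + 0 + 10 + 0 + 10 = 76.
By inclusion–exclusion the count is 680 − 641 + 76 = 115.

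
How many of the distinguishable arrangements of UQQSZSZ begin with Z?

180

Fix Z in the first position and arrange the remaining 6 letters.
Those 6 letters have Q appearing twice and S appearing twice, giving (6)!/(2!·2!) = 180.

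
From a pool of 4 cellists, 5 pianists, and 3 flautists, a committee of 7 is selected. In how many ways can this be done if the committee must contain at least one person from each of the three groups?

747

Unrestricted: C(12,7) = 792 ways to pick any 7 of the 12.
Subtract selections that omit an entire group: no cellists → C(8,7) = 8; no pianists → C(7,7) = 1; no flautists → C(9,7) = 36.
Add back selections omitting two groups (i.e. drawn from a single group): C(4,7) + C(5,7) + C(3,7) = 0.
By inclusion–exclusion: 792 − 45 + 0 = 747.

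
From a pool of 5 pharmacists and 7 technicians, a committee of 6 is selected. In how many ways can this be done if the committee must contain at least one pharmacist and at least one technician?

Total 6-person selections from all 12: C(12,6) = 924.
Selections missing a whole group: no pharmacists → C(7,6) = 7; no technicians → C(5,6) = 0.
Both groups omitted at once is impossible, so 924 − 7 = 917.

917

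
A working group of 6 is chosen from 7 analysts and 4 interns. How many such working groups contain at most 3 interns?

Split by how many interns are chosen (0 through 3).
Sum: C(4,0)·C(7,6) + C(4,1)·C(7,5) + C(4,2)·C(7,4) + C(4,3)·C(7,3) = 7 + 84 + 210 + 140 = 441.

441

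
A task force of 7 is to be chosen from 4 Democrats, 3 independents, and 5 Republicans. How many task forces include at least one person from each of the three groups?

747

Total 7-person selections from all 12: C(12,7) = 792.
Selections missing a whole group: no Democrats → C(8,7) = 8; no independents → C(9,7) = 36; no Republicans → C(7,7) = 1.
Add back selections omitting two groups (i.e. drawn from a single group): C(4,7) + C(3,7) + C(5,7) = 0.
By inclusion–exclusion: 792 − 45 + 0 = 747.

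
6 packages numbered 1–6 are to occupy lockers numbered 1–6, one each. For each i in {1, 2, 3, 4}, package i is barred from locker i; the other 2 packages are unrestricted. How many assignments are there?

Let Aᵢ (for 1 ≤ i ≤ 4) be the placements that put package i in its forbidden locker. Any j of these fix j positions, leaving (6−j)! ways to fill the rest, and there are C(4,j) ways to pick which j.
By inclusion–exclusion, the number of valid placements is Σ_{j=0}^{4} (−1)^j C(4,j)·(6−j)!.
Computing: 720 − 480 + 144 − 24 + 2 = 362.

362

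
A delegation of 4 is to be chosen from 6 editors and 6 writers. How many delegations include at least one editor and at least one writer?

Total 4-person selections from all 12: C(12,4) = 495.
Subtract selections that omit an entire group: no editors → C(6,4) = 15; no writers → C(6,4) = 15.
Both groups omitted at once is impossible, so 495 − 30 = 465.

465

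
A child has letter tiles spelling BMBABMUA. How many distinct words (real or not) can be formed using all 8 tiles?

1680

BMBABMUA has 8 letters with A appearing twice, B appearing 3 times, and M appearing twice.
Dividing 8! = 40320 by 3!·2!·2! = 24 for the repeated letters gives 1680.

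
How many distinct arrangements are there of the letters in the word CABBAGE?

1260

The 7 letters of CABBAGE have repeats: A appearing twice and B appearing twice.
The number of distinct arrangements is 7!/(2!·2!) = 5040/4 = 1260.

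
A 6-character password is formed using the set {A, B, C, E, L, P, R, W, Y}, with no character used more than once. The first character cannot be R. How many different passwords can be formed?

The first character has 9−1 = 8 choices (anything except R).
The remaining 5 characters are filled from the other 8 symbols without repetition: 8 × 7 × 6 × 5 × 4 = 6720.
Total: 8 × 6720 = 53760.

53760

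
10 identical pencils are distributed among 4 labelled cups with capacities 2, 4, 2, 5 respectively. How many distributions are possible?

18

By stars and bars, unrestricted non-negative solutions to x_1+…+x_4 = 10 number C(10+3,3) = 286.
Subtract solutions that violate a single cap (substitute x_i' = x_i − (cap_i+1)): x_1 ≥ 3 gives C(10,3) = 120; x_2 ≥ 5 gives C(8,3) = 56; x_3 ≥ 3 gives C(10,3) = 120; x_4 ≥ 6 gives C(7,3) = 35. Together 331.
Add back pairs where two caps are both exceeded: 10 + 35 + 4 + 10 + 0 + 4 = 63.
By inclusion–exclusion the count is 286 − 331 + 63 = 18.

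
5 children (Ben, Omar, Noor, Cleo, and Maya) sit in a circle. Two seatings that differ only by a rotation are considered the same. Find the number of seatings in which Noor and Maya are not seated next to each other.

12

Without the restriction there are (4)! = 24 seatings.
Those with Noor next to Maya: fuse the pair into one unit and seat 4 units around a circle — 2·(3)! = 12.
Subtracting, 24 − 12 = 12.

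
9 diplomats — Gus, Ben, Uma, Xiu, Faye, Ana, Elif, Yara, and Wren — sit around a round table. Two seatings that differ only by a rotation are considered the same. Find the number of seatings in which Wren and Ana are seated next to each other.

Glue Wren and Ana into a block (2 internal orders). Seating 8 units around a circle gives (7)! arrangements.
So 2 × (7)! = 2 × 5040 = 10080.

10080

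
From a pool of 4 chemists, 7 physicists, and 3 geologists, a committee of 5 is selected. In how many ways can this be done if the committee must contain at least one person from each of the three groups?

Total 5-person selections from all 14: C(14,5) = 2002.
Subtract selections that omit an entire group: no chemists → C(10,5) = 252; no physicists → C(7,5) = 21; no geologists → C(11,5) = 462.
Add back selections omitting two groups (i.e. drawn from a single group): C(4,5) + C(7,5) + C(3,5) = 21.
By inclusion–exclusion: 2002 − 735 + 21 = 1288.

1288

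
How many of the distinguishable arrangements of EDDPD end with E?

4

With the last slot taken by E, it remains to arrange the other 4 letters (DDPD).
Those 4 letters have D appearing 3 times, giving (4)!/(3!) = 4.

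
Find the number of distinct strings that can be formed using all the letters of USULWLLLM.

The 9 letters of USULWLLLM have repeats: L appearing 4 times and U appearing twice.
So there are 9! / (4!·2!) = 7560 distinguishable arrangements.

7560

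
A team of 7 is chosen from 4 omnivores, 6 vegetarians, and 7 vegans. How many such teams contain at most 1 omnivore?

Split by how many omnivores are chosen (0 through 1).
Sum: C(4,0)·C(13,7) + C(4,1)·C(13,6) = 1716 + 6864 = 8580.

8580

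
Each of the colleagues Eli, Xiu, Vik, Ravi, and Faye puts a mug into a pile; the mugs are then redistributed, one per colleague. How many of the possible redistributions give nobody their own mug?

Count assignments avoiding every fixed point. For any j of the 5 colleagues fixed to their own mug, the other 5−j can be arranged in (5−j)! ways.
By inclusion–exclusion this is Σ_{j=0}^{5} (−1)^j C(5,j)·(5−j)!.
Computing: 120 − 120 + 60 − 20 + 5 − 1 = 44.

44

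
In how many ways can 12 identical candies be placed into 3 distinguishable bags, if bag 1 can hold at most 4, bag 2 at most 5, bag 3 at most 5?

6

Without the upper bounds there are C(14,2) = 91 ways to split 12 among 3 bags.
Subtract solutions that violate a single cap (substitute x_i' = x_i − (cap_i+1)): x_1 ≥ 5 gives C(9,2) = 36; x_2 ≥ 6 gives C(8,2) = 28; x_3 ≥ 6 gives C(8,2) = 28. Together 92.
Add back pairs where two caps are both exceeded: 3 + 3 + 1 = 7.
By inclusion–exclusion the count is 91 − 92 + 7 = 6.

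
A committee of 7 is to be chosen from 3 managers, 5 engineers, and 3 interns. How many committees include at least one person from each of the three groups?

With no constraint there are C(11,7) = 330 possible selections.
Selections missing a whole group: no managers → C(8,7) = 8; no engineers → C(6,7) = 0; no interns → C(8,7) = 8.
Add back selections omitting two groups (i.e. drawn from a single group): C(3,7) + C(5,7) + C(3,7) = 0.
By inclusion–exclusion: 330 − 16 + 0 = 314.

314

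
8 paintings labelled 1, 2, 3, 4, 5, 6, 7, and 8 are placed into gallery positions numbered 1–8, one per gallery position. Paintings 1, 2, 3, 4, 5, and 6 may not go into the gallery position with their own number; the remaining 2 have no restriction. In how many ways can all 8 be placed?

Let Aᵢ (for 1 ≤ i ≤ 6) be the placements that put painting i in its forbidden gallery position. Any j of these fix j positions, leaving (8−j)! ways to fill the rest, and there are C(6,j) ways to pick which j.
By inclusion–exclusion, the number of valid placements is Σ_{j=0}^{6} (−1)^j C(6,j)·(8−j)!.
Computing: 40320 − 30240 + 10800 − 2400 + 360 − 36 + 2 = 18806.

18806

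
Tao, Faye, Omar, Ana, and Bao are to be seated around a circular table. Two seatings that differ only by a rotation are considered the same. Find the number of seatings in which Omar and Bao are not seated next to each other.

Without the restriction there are (4)! = 24 seatings.
Those with Omar next to Bao: fuse the pair into one unit and seat 4 units around a circle — 2·(3)! = 12.
Subtracting, 24 − 12 = 12.

12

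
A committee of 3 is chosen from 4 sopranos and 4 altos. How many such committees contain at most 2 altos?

52

Split by how many altos are chosen (0 through 2).
Sum: C(4,0)·C(4,3) + C(4,1)·C(4,2) + C(4,2)·C(4,1) = 4 + 24 + 24 = 52.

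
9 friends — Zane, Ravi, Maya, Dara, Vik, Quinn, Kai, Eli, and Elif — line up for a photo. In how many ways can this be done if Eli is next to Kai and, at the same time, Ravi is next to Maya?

20160

Treat {Eli,Kai} as one block (2 orders) and {Ravi,Maya} as another (2 orders).
That leaves 7 units to arrange: 2 × 2 × 7! = 4 × 5040 = 20160.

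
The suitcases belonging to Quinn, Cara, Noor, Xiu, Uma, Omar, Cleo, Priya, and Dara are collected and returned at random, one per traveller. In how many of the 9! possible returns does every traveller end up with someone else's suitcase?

Let Aᵢ be the assignments in which traveller i gets their own suitcase. We want the size of the complement of A₁∪…∪A_9.
By inclusion–exclusion this is Σ_{j=0}^{9} (−1)^j C(9,j)·(9−j)!.
Computing: 362880 − 362880 + 181440 − 60480 + 15120 − 3024 + 504 − 72 + 9 − 1 = 133496.

133496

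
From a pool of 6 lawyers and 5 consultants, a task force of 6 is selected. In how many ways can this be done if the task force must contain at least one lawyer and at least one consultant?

Total 6-person selections from all 11: C(11,6) = 462.
Selections missing a whole group: no lawyers → C(5,6) = 0; no consultants → C(6,6) = 1.
Both groups omitted at once is impossible, so 462 − 1 = 461.

461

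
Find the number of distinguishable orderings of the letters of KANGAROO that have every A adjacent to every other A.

2520

Treat the 2 copies of A as a single block. The multiset to arrange is then {AA, G, K, N, O, O, R}, 7 items in all.
That gives (7)!/(2!) = 2520 arrangements.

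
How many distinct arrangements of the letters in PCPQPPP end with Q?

With the last slot taken by Q, it remains to arrange the other 6 letters (PCPPPP).
Those 6 letters have P appearing 5 times, giving (6)!/(5!) = 6.

6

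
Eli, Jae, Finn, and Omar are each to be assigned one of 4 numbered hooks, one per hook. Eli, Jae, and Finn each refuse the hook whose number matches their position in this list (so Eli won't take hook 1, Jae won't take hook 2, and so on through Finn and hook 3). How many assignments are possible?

11

Let Aᵢ (for i ∈ {1, 2, 3}) be the placements that put person i in their forbidden hook. Any j of these fix j positions, leaving (4−j)! ways to fill the rest, and there are C(3,j) ways to pick which j.
By inclusion–exclusion, the number of valid placements is Σ_{j=0}^{3} (−1)^j C(3,j)·(4−j)!.
Computing: 24 − 18 + 6 − 1 = 11.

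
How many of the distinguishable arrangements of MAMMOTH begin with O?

With the first slot taken by O, it remains to arrange the other 6 letters (MAMMTH).
Those 6 letters have M appearing 3 times, giving (6)!/(3!) = 120.

120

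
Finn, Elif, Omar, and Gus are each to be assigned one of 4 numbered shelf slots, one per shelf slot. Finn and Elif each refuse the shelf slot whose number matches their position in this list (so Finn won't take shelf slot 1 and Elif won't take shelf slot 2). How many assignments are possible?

Let Aᵢ (for i ∈ {1, 2}) be the placements that put person i in their forbidden shelf slot. Any j of these fix j positions, leaving (4−j)! ways to fill the rest, and there are C(2,j) ways to pick which j.
By inclusion–exclusion, the number of valid placements is Σ_{j=0}^{2} (−1)^j C(2,j)·(4−j)!.
Computing: 24 − 12 + 2 = 14.

14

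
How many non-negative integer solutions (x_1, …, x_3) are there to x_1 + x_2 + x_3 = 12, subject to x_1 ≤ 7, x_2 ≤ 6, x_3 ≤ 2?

Ignoring the caps, the number of non-negative solutions to x_1+…+x_3 = 12 is C(14,2) = 91.
Subtract solutions that violate a single cap (substitute x_i' = x_i − (cap_i+1)): x_1 ≥ 8 gives C(6,2) = 15; x_2 ≥ 7 gives C(7,2) = 21; x_3 ≥ 3 gives C(11,2) = 55. Together 91.
Add back pairs where two caps are both exceeded: 0 + 3 + 6 = 9.
By inclusion–exclusion the count is 91 − 91 + 9 = 9.

9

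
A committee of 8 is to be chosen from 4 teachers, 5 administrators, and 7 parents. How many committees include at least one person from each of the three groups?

12201

With no constraint there are C(16,8) = 12870 possible selections.
Subtract selections that omit an entire group: no teachers → C(12,8) = 495; no administrators → C(11,8) = 165; no parents → C(9,8) = 9.
Add back selections omitting two groups (i.e. drawn from a single group): C(4,8) + C(5,8) + C(7,8) = 0.
By inclusion–exclusion: 12870 − 669 + 0 = 12201.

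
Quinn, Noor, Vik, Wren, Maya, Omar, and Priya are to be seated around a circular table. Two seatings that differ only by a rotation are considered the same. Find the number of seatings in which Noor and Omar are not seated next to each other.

480

Without the restriction there are (6)! = 720 seatings.
Seatings with Noor beside Omar: treat them as a block with 2 internal orders, giving 2 × (5)! = 240.
Subtracting, 720 − 240 = 480.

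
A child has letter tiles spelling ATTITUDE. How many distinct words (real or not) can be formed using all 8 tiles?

6720

Letter multiplicities in ATTITUDE: A×1, D×1, E×1, I×1, T×3, U×1.
So there are 8! / (3!) = 6720 distinguishable arrangements.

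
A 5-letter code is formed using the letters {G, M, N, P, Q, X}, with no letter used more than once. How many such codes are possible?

Choose and order 5 of the 6 symbols: the first letter has 6 options, the next 5, and so on down to 2.
6 × 5 × 4 × 3 × 2 = 720.

720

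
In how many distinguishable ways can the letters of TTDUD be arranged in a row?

Letter multiplicities in TTDUD: D×2, T×2, U×1.
Dividing 5! = 120 by 2!·2! = 4 for the repeated letters gives 30.

30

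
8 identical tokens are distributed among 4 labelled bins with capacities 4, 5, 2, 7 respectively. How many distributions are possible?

79

Without the upper bounds there are C(11,3) = 165 ways to split 8 among 4 bins.
Subtract solutions that violate a single cap (substitute x_i' = x_i − (cap_i+1)): x_1 ≥ 5 gives C(6,3) = 20; x_2 ≥ 6 gives C(5,3) = 10; x_3 ≥ 3 gives C(8,3) = 56; x_4 ≥ 8 gives C(3,3) = 1. Together 87.
Add back pairs where two caps are both exceeded: 0 + 1 + 0 + 0 + 0 + 0 = 1.
By inclusion–exclusion the count is 165 − 87 + 1 = 79.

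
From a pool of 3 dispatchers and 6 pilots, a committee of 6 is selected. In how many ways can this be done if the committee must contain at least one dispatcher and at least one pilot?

83

Total 6-person selections from all 9: C(9,6) = 84.
Subtract selections that omit an entire group: no dispatchers → C(6,6) = 1; no pilots → C(3,6) = 0.
Both groups omitted at once is impossible, so 84 − 1 = 83.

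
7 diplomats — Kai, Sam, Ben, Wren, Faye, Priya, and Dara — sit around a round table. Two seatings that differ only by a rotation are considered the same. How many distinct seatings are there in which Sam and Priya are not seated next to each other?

480

Without the restriction there are (6)! = 720 seatings.
Seatings with Sam beside Priya: treat them as a block with 2 internal orders, giving 2 × (5)! = 240.
Subtracting, 720 − 240 = 480.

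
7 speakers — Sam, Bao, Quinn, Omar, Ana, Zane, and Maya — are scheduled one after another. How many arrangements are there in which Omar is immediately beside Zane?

Place the 5 others and the Omar-Zane pair as 6 objects in a line; the pair has 2 internal arrangements.
So the count is 2·(6)! = 1440.

1440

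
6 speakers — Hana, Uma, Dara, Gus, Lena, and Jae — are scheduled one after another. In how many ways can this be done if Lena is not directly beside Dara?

480

There are 6! = 720 arrangements in all. If Lena and Dara are adjacent, merging them into one block gives 2·(5)! = 240 arrangements.
Complementary counting: 720 − 240 = 480.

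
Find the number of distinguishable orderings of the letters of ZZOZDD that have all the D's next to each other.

20

Treat the 2 copies of D as a single block. The multiset to arrange is then {DD, O, Z, Z, Z}, 5 items in all.
That gives (5)!/(3!) = 20 arrangements.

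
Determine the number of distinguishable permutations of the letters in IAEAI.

The 5 letters of IAEAI have repeats: A appearing twice and I appearing twice.
The number of distinct arrangements is 5!/(2!·2!) = 120/4 = 30.

30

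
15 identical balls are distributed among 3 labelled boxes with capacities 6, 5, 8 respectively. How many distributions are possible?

Without the upper bounds there are C(17,2) = 136 ways to split 15 among 3 boxes.
Subtract solutions that violate a single cap (substitute x_i' = x_i − (cap_i+1)): x_1 ≥ 7 gives C(10,2) = 45; x_2 ≥ 6 gives C(11,2) = 55; x_3 ≥ 9 gives C(8,2) = 28. Together 128.
Add back pairs where two caps are both exceeded: 6 + 0 + 1 = 7.
By inclusion–exclusion the count is 136 − 128 + 7 = 15.

15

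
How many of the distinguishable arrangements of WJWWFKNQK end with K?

Fix K in the last position and arrange the remaining 8 letters.
Those 8 letters have W appearing 3 times, giving (8)!/(3!) = 6720.

6720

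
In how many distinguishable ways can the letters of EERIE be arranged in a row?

20

Letter multiplicities in EERIE: E×3, I×1, R×1.
Dividing 5! = 120 by 3! = 6 for the repeated letters gives 20.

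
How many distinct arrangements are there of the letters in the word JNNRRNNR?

280

Letter multiplicities in JNNRRNNR: J×1, N×4, R×3.
The number of distinct arrangements is 8!/(4!·3!) = 40320/144 = 280.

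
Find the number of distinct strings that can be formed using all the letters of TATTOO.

60

TATTOO has 6 letters with O appearing twice and T appearing 3 times.
The number of distinct arrangements is 6!/(3!·2!) = 720/12 = 60.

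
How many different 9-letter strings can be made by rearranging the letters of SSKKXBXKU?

Letter multiplicities in SSKKXBXKU: B×1, K×3, S×2, U×1, X×2.
So there are 9! / (3!·2!·2!) = 15120 distinguishable arrangements.

15120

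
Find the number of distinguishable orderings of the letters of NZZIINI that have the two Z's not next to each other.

Total arrangements of NZZIINI: 7!/(3!·2!·2!) = 210.
Arrangements with the Z's together: treat ZZ as one letter, giving (6)!/(3!·2!) = 60.
Subtracting, 210 − 60 = 150 arrangements keep the Z's apart.

150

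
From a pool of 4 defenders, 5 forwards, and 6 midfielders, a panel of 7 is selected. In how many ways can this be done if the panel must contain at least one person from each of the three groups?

With no constraint there are C(15,7) = 6435 possible selections.
Subtract selections that omit an entire group: no defenders → C(11,7) = 330; no forwards → C(10,7) = 120; no midfielders → C(9,7) = 36.
Add back selections omitting two groups (i.e. drawn from a single group): C(4,7) + C(5,7) + C(6,7) = 0.
By inclusion–exclusion: 6435 − 486 + 0 = 5949.

5949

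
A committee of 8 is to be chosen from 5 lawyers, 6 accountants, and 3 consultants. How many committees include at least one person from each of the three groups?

2828

Total 8-person selections from all 14: C(14,8) = 3003.
Selections missing a whole group: no lawyers → C(9,8) = 9; no accountants → C(8,8) = 1; no consultants → C(11,8) = 165.
Add back selections omitting two groups (i.e. drawn from a single group): C(5,8) + C(6,8) + C(3,8) = 0.
By inclusion–exclusion: 3003 − 175 + 0 = 2828.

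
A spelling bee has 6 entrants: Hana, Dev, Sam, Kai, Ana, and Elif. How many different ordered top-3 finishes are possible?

120

There are 6 choices for 1st place, 5 for 2nd, and 4 for 3rd.
That gives 6 × 5 × 4 = 120.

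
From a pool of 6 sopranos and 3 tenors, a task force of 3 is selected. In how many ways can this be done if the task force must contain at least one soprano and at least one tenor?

63

Unrestricted: C(9,3) = 84 ways to pick any 3 of the 9.
Selections missing a whole group: no sopranos → C(3,3) = 1; no tenors → C(6,3) = 20.
Both groups omitted at once is impossible, so 84 − 21 = 63.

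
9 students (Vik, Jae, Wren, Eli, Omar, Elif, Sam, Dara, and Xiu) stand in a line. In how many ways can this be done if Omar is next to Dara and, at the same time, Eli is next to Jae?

20160

Treat {Omar,Dara} as one block (2 orders) and {Eli,Jae} as another (2 orders).
That leaves 7 units to arrange: 2 × 2 × 7! = 4 × 5040 = 20160.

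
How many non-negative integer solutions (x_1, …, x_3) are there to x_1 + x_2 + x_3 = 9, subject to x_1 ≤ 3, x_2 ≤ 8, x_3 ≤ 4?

Without the upper bounds there are C(11,2) = 55 ways to split 9 among 3 variables.
Subtract solutions that violate a single cap (substitute x_i' = x_i − (cap_i+1)): x_1 ≥ 4 gives C(7,2) = 21; x_2 ≥ 9 gives C(2,2) = 1; x_3 ≥ 5 gives C(6,2) = 15. Together 37.
Add back pairs where two caps are both exceeded: 0 + 1 + 0 = 1.
By inclusion–exclusion the count is 55 − 37 + 1 = 19.

19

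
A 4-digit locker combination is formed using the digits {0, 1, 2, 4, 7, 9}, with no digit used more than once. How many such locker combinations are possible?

360

With no repetition, fill the 4 digits in order: 6 choices, then 5, down to 3.
That product is 6 × 5 × 4 × 3 = 360.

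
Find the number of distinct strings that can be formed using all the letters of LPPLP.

10

The 5 letters of LPPLP have repeats: L appearing twice and P appearing 3 times.
So there are 5! / (3!·2!) = 10 distinguishable arrangements.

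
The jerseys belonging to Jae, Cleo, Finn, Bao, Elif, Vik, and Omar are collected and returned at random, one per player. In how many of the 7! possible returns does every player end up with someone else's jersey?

This is the derangement count D_7: permutations of 7 items with no fixed point.
By inclusion–exclusion this is Σ_{j=0}^{7} (−1)^j C(7,j)·(7−j)!.
Computing: 5040 − 5040 + 2520 − 840 + 210 − 42 + 7 − 1 = 1854.

1854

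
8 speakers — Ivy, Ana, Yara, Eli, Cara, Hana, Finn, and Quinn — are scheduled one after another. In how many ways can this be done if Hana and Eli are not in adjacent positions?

There are 8! = 40320 arrangements in all. If Hana and Eli are adjacent, merging them into one block gives 2·(7)! = 10080 arrangements.
So 40320 − 10080 = 30240 arrangements keep them apart.

30240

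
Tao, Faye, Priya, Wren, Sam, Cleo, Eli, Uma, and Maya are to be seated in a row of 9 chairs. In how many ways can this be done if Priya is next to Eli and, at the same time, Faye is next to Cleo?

20160

Treat {Priya,Eli} as one block (2 orders) and {Faye,Cleo} as another (2 orders).
That leaves 7 units to arrange: 2 × 2 × 7! = 4 × 5040 = 20160.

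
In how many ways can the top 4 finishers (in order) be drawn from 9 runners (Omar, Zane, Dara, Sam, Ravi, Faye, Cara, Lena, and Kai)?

There are 9 choices for 1st place, 8 for 2nd, and so on down to 6 for position 4.
That gives 9 × 8 × 7 × 6 = 3024.

3024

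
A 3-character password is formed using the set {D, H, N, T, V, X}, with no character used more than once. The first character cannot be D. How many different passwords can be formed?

The first character has 6−1 = 5 choices (anything except D).
The remaining 2 characters are filled from the other 5 symbols without repetition: 5 × 4 = 20.
Total: 5 × 20 = 100.

100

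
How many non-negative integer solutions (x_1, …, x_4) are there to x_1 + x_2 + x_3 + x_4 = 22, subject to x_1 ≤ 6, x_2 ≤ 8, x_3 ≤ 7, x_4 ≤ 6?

56

By stars and bars, unrestricted non-negative solutions to x_1+…+x_4 = 22 number C(22+3,3) = 2300.
Subtract solutions that violate a single cap (substitute x_i' = x_i − (cap_i+1)): x_1 ≥ 7 gives C(18,3) = 816; x_2 ≥ 9 gives C(16,3) = 560; x_3 ≥ 8 gives C(17,3) = 680; x_4 ≥ 7 gives C(18,3) = 816. Together 2872.
Add back pairs where two caps are both exceeded: 84 + 120 + 165 + 56 + 84 + 120 = 629.
Subtract triples: 0 + 0 + 1 + 0 = 1.
By inclusion–exclusion the count is 2300 − 2872 + 629 − 1 = 56.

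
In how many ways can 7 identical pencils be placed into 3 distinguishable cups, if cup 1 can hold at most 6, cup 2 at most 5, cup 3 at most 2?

By stars and bars, unrestricted non-negative solutions to x_1+…+x_3 = 7 number C(7+2,2) = 36.
Subtract solutions that violate a single cap (substitute x_i' = x_i − (cap_i+1)): x_1 ≥ 7 gives C(2,2) = 1; x_2 ≥ 6 gives C(3,2) = 3; x_3 ≥ 3 gives C(6,2) = 15. Together 19.
No two caps can be exceeded simultaneously, so the pair terms are all 0.
By inclusion–exclusion the count is 36 − 19 + 0 = 17.

17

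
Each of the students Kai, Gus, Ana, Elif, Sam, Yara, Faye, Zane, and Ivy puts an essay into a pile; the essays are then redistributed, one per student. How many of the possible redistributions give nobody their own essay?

133496

This is the derangement count D_9: permutations of 9 items with no fixed point.
By inclusion–exclusion this is Σ_{j=0}^{9} (−1)^j C(9,j)·(9−j)!.
Computing: 362880 − 362880 + 181440 − 60480 + 15120 − 3024 + 504 − 72 + 9 − 1 = 133496.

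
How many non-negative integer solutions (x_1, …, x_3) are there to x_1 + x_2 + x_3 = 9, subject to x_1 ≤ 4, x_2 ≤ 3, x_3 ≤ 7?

Ignoring the caps, the number of non-negative solutions to x_1+…+x_3 = 9 is C(11,2) = 55.
Subtract solutions that violate a single cap (substitute x_i' = x_i − (cap_i+1)): x_1 ≥ 5 gives C(6,2) = 15; x_2 ≥ 4 gives C(7,2) = 21; x_3 ≥ 8 gives C(3,2) = 3. Together 39.
Add back pairs where two caps are both exceeded: 1 + 0 + 0 = 1.
By inclusion–exclusion the count is 55 − 39 + 1 = 17.

17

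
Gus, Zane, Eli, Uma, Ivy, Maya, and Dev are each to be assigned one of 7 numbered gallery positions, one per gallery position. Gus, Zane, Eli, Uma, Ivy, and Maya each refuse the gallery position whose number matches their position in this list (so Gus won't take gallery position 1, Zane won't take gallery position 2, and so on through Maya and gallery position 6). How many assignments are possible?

2119

Let Aᵢ (for 1 ≤ i ≤ 6) be the placements that put person i in their forbidden gallery position. Any j of these fix j positions, leaving (7−j)! ways to fill the rest, and there are C(6,j) ways to pick which j.
By inclusion–exclusion, the number of valid placements is Σ_{j=0}^{6} (−1)^j C(6,j)·(7−j)!.
Computing: 5040 − 4320 + 1800 − 480 + 90 − 12 + 1 = 2119.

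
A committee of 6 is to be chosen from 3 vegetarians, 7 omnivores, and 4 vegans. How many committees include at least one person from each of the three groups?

Total 6-person selections from all 14: C(14,6) = 3003.
Selections missing a whole group: no vegetarians → C(11,6) = 462; no omnivores → C(7,6) = 7; no vegans → C(10,6) = 210.
Add back selections omitting two groups (i.e. drawn from a single group): C(3,6) + C(7,6) + C(4,6) = 7.
By inclusion–exclusion: 3003 − 679 + 7 = 2331.

2331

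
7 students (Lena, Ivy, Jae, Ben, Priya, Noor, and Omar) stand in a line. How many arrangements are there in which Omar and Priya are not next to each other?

Of the 7! = 5040 arrangements, those with Omar and Priya adjacent number 2 × 6! = 1440 (treat the pair as a block with 2 internal orders).
Complementary counting: 5040 − 1440 = 3600.

3600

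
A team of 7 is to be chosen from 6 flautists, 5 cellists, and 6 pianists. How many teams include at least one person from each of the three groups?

With no constraint there are C(17,7) = 19448 possible selections.
Subtract selections that omit an entire group: no flautists → C(11,7) = 330; no cellists → C(12,7) = 792; no pianists → C(11,7) = 330.
Add back selections omitting two groups (i.e. drawn from a single group): C(6,7) + C(5,7) + C(6,7) = 0.
By inclusion–exclusion: 19448 − 1452 + 0 = 17996.

17996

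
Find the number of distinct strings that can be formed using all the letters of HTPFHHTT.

HTPFHHTT has 8 letters with H appearing 3 times and T appearing 3 times.
Dividing 8! = 40320 by 3!·3! = 36 for the repeated letters gives 1120.

1120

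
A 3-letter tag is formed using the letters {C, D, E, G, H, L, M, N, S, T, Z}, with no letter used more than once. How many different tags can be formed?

990

With no repetition, fill the 3 letters in order: 11 choices, then 10, down to 9.
That product is 11 × 10 × 9 = 990.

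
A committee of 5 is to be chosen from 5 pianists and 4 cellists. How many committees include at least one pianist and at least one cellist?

Total 5-person selections from all 9: C(9,5) = 126.
Subtract selections that omit an entire group: no pianists → C(4,5) = 0; no cellists → C(5,5) = 1.
Both groups omitted at once is impossible, so 126 − 1 = 125.

125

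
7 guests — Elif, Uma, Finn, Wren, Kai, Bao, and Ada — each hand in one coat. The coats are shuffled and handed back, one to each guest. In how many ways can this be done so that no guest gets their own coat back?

This is the derangement count D_7: permutations of 7 items with no fixed point.
By inclusion–exclusion this is Σ_{j=0}^{7} (−1)^j C(7,j)·(7−j)!.
Computing: 5040 − 5040 + 2520 − 840 + 210 − 42 + 7 − 1 = 1854.

1854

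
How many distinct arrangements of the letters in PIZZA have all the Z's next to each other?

Treat the 2 copies of Z as a single block. The multiset to arrange is then {ZZ, A, I, P}, 4 items in all.
All 4 items are distinct, so there are (4)! = 24 arrangements.

24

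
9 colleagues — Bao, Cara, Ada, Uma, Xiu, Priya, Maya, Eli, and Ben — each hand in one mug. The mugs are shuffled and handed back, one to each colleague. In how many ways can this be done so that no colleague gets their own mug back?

133496

Let Aᵢ be the assignments in which colleague i gets their own mug. We want the size of the complement of A₁∪…∪A_9.
By inclusion–exclusion this is Σ_{j=0}^{9} (−1)^j C(9,j)·(9−j)!.
Computing: 362880 − 362880 + 181440 − 60480 + 15120 − 3024 + 504 − 72 + 9 − 1 = 133496.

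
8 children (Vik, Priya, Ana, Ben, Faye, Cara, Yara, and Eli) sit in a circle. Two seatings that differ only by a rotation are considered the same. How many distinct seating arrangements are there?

5040

Fix one person's seat to break rotational symmetry; the remaining 7 people can be arranged in (7)! = 5040 ways.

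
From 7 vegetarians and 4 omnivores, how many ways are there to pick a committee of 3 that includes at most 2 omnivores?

Split by how many omnivores are chosen (0 through 2).
Sum: C(4,0)·C(7,3) + C(4,1)·C(7,2) + C(4,2)·C(7,1) = 35 + 84 + 42 = 161.

161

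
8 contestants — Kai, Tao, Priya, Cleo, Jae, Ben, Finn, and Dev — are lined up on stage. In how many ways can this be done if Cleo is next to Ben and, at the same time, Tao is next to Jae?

2880

Treat {Cleo,Ben} as one block (2 orders) and {Tao,Jae} as another (2 orders).
That leaves 6 units to arrange: 2 × 2 × 6! = 4 × 720 = 2880.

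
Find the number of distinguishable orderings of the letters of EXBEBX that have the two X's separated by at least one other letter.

60

Total arrangements of EXBEBX: 6!/(2!·2!·2!) = 90.
Arrangements with the X's together: treat XX as one letter, giving (5)!/(2!·2!) = 30.
Hence 90 − 30 = 60.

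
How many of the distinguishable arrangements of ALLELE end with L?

30

Fix L in the last position and arrange the remaining 5 letters.
Those 5 letters have E appearing twice and L appearing twice, giving (5)!/(2!·2!) = 30.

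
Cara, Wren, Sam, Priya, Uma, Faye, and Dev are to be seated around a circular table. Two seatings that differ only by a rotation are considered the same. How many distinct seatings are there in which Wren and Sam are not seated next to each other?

480

All circular seatings of 7 people number (6)! = 720.
Those with Wren next to Sam: fuse the pair into one unit and seat 6 units around a circle — 2·(5)! = 240.
Subtracting, 720 − 240 = 480.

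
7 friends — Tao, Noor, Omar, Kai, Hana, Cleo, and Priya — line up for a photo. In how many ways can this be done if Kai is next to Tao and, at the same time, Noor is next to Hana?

Treat {Kai,Tao} as one block (2 orders) and {Noor,Hana} as another (2 orders).
That leaves 5 units to arrange: 2 × 2 × 5! = 4 × 120 = 480.

480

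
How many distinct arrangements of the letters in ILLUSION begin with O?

1260

Fix O in the first position and arrange the remaining 7 letters.
Those 7 letters have I appearing twice and L appearing twice, giving (7)!/(2!·2!) = 1260.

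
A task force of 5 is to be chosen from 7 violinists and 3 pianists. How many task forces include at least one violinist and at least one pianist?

231

Total 5-person selections from all 10: C(10,5) = 252.
Subtract selections that omit an entire group: no violinists → C(3,5) = 0; no pianists → C(7,5) = 21.
Both groups omitted at once is impossible, so 252 − 21 = 231.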